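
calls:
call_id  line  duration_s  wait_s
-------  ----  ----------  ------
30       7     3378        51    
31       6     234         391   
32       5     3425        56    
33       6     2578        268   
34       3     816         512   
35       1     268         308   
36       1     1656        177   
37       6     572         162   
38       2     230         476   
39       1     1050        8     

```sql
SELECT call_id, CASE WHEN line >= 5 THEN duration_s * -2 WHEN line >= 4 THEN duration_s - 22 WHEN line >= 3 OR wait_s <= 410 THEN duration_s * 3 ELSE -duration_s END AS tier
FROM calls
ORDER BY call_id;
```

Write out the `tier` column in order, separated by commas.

-6756, -468, -6850, -5156, 2448, 804, 4968, -1144, -230, 3150

call_id=30: line >= 5 → -6756
call_id=31: line >= 5 → -468
call_id=32: line >= 5 → -6850
call_id=33: line >= 5 → -5156
call_id=34: line >= 3 OR wait_s <= 410 → 2448
call_id=35: line >= 3 OR wait_s <= 410 → 804
call_id=36: line >= 3 OR wait_s <= 410 → 4968
call_id=37: line >= 5 → -1144
call_id=38: ELSE → -230
call_id=39: line >= 3 OR wait_s <= 410 → 3150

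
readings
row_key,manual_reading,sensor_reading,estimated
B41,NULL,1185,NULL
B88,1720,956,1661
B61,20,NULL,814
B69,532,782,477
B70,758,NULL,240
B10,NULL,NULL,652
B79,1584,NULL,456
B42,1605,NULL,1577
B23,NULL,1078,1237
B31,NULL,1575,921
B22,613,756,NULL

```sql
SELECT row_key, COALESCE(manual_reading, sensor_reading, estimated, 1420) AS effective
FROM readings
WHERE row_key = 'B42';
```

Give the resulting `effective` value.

1605

row_key = B42: manual_reading=1605, sensor_reading=NULL, estimated=1577.
manual_reading=1605 → 1605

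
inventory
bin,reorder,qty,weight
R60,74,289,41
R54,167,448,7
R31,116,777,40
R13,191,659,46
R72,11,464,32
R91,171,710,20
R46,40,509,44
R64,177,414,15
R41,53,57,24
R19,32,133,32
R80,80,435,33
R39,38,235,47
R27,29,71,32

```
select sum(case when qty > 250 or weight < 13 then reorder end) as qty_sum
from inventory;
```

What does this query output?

1027

bin=R60: ✓ → 74
bin=R54: ✓ → 167
bin=R31: ✓ → 116
bin=R13: ✓ → 191
bin=R72: ✓ → 11
bin=R91: ✓ → 171
bin=R46: ✓ → 40
bin=R64: ✓ → 177
bin=R41: ✗
bin=R19: ✗
bin=R80: ✓ → 80
bin=R39: ✗
bin=R27: ✗
qty_sum = 74 + 167 + 116 + 191 + 11 + 171 + 40 + 177 + 80 = 1027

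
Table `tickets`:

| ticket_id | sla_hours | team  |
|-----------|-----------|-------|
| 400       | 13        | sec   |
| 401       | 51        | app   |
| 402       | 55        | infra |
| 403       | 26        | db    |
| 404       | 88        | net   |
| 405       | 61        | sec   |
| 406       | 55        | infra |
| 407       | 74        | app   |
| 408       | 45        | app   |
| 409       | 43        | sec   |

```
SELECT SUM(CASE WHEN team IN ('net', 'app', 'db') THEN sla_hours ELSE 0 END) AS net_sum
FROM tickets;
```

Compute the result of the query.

ticket_id=400: ✗
ticket_id=401: ✓ → 51
ticket_id=402: ✗
ticket_id=403: ✓ → 26
ticket_id=404: ✓ → 88
ticket_id=405: ✗
ticket_id=406: ✗
ticket_id=407: ✓ → 74
ticket_id=408: ✓ → 45
ticket_id=409: ✗
net_sum = 51 + 26 + 88 + 74 + 45 = 284

284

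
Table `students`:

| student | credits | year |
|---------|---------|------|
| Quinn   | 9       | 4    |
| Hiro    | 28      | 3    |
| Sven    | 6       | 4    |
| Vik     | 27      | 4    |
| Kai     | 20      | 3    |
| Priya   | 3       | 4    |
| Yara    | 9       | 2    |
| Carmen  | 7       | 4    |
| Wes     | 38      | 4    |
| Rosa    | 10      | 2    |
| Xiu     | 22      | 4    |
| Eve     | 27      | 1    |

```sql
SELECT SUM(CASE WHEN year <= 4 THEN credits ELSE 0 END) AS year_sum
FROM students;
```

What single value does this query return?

student=Quinn: ✓ → 9
student=Hiro: ✓ → 28
student=Sven: ✓ → 6
student=Vik: ✓ → 27
student=Kai: ✓ → 20
student=Priya: ✓ → 3
student=Yara: ✓ → 9
student=Carmen: ✓ → 7
student=Wes: ✓ → 38
student=Rosa: ✓ → 10
student=Xiu: ✓ → 22
student=Eve: ✓ → 27
year_sum = 9 + 28 + 6 + 27 + 20 + 3 + 9 + 7 + 38 + 10 + 22 + 27 = 206

206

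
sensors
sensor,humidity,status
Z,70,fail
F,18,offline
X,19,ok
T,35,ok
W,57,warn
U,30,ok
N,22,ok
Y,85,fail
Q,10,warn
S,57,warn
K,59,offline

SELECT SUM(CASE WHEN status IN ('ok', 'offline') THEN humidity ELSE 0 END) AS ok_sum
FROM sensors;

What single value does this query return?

sensor=Z: ✗
sensor=F: ✓ → 18
sensor=X: ✓ → 19
sensor=T: ✓ → 35
sensor=W: ✗
sensor=U: ✓ → 30
sensor=N: ✓ → 22
sensor=Y: ✗
sensor=Q: ✗
sensor=S: ✗
sensor=K: ✓ → 59
ok_sum = 18 + 19 + 35 + 30 + 22 + 59 = 183

183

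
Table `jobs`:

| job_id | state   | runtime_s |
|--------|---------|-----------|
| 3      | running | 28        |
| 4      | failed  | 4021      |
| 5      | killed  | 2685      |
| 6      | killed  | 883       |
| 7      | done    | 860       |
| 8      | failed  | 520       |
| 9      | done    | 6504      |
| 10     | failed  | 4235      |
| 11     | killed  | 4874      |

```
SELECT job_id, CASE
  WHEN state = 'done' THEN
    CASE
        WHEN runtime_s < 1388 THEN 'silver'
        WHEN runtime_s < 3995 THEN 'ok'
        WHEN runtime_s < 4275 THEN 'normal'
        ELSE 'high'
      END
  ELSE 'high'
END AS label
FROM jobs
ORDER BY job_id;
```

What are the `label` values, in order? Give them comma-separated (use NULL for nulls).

high, high, high, high, silver, high, high, high, high

job_id=3: state='running' → outer ELSE → high
job_id=4: state='failed' → outer ELSE → high
job_id=5: state='killed' → outer ELSE → high
job_id=6: state='killed' → outer ELSE → high
job_id=7: state='done' → inner[runtime_s < 1388] → silver
job_id=8: state='failed' → outer ELSE → high
job_id=9: state='done' → inner[ELSE] → high
job_id=10: state='failed' → outer ELSE → high
job_id=11: state='killed' → outer ELSE → high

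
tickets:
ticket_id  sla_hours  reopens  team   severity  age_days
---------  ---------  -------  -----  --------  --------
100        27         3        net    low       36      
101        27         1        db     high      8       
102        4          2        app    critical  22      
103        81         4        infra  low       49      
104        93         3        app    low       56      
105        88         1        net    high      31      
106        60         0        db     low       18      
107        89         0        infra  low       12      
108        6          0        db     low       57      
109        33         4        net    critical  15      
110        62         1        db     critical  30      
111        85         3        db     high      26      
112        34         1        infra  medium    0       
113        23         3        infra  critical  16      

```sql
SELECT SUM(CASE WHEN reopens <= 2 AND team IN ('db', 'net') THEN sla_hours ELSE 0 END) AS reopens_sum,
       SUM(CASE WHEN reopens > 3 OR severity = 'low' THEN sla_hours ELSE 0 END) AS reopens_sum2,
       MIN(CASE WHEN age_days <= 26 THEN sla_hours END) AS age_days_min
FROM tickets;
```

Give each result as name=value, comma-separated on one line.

reopens_sum=243, reopens_sum2=389, age_days_min=4

[reopens_sum: reopens <= 2 AND team IN ('db', 'net')]
ticket_id=100: ✗
ticket_id=101: ✓ → 27
ticket_id=102: ✗
ticket_id=103: ✗
ticket_id=104: ✗
ticket_id=105: ✓ → 88
ticket_id=106: ✓ → 60
ticket_id=107: ✗
ticket_id=108: ✓ → 6
ticket_id=109: ✗
ticket_id=110: ✓ → 62
ticket_id=111: ✗
ticket_id=112: ✗
ticket_id=113: ✗
reopens_sum = 27 + 88 + 60 + 6 + 62 = 243
—
[reopens_sum2: reopens > 3 OR severity = 'low']
ticket_id=100: ✓ → 27
ticket_id=101: ✗
ticket_id=102: ✗
ticket_id=103: ✓ → 81
ticket_id=104: ✓ → 93
ticket_id=105: ✗
ticket_id=106: ✓ → 60
ticket_id=107: ✓ → 89
ticket_id=108: ✓ → 6
ticket_id=109: ✓ → 33
ticket_id=110: ✗
ticket_id=111: ✗
ticket_id=112: ✗
ticket_id=113: ✗
reopens_sum2 = 27 + 81 + 93 + 60 + 89 + 6 + 33 = 389
—
[age_days_min: age_days <= 26]
ticket_id=100: ✗
ticket_id=101: ✓ → 27
ticket_id=102: ✓ → 4
ticket_id=103: ✗
ticket_id=104: ✗
ticket_id=105: ✗
ticket_id=106: ✓ → 60
ticket_id=107: ✓ → 89
ticket_id=108: ✗
ticket_id=109: ✓ → 33
ticket_id=110: ✗
ticket_id=111: ✓ → 85
ticket_id=112: ✓ → 34
ticket_id=113: ✓ → 23
age_days_min = MIN(27, 4, 60, 89, 33, 85, 34, 23) = 4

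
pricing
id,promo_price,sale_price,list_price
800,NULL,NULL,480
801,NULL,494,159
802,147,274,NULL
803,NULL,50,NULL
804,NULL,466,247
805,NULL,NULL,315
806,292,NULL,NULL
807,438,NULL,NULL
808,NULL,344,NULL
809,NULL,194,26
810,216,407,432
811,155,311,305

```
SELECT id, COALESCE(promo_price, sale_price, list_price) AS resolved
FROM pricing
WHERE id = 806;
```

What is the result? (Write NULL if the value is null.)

292

id = 806: promo_price=292, sale_price=NULL, list_price=NULL.
promo_price=292 → 292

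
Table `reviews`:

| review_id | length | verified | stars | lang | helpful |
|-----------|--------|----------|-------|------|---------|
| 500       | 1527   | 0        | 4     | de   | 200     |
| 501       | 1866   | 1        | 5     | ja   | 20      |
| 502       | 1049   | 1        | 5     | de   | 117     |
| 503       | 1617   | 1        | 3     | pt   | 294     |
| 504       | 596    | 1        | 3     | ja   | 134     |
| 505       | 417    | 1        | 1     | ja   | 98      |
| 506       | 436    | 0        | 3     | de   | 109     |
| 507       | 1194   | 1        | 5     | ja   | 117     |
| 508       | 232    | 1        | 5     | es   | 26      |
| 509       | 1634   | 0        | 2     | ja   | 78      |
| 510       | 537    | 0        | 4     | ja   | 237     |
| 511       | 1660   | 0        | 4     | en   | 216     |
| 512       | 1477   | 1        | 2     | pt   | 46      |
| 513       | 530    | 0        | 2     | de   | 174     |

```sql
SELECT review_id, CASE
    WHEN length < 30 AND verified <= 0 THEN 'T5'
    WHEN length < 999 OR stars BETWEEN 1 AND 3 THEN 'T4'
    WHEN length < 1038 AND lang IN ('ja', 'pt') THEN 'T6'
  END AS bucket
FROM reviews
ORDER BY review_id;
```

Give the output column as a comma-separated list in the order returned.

review_id=500: (no match → NULL) → NULL
review_id=501: (no match → NULL) → NULL
review_id=502: (no match → NULL) → NULL
review_id=503: length < 999 OR stars BETWEEN 1 AND 3 → T4
review_id=504: length < 999 OR stars BETWEEN 1 AND 3 → T4
review_id=505: length < 999 OR stars BETWEEN 1 AND 3 → T4
review_id=506: length < 999 OR stars BETWEEN 1 AND 3 → T4
review_id=507: (no match → NULL) → NULL
review_id=508: length < 999 OR stars BETWEEN 1 AND 3 → T4
review_id=509: length < 999 OR stars BETWEEN 1 AND 3 → T4
review_id=510: length < 999 OR stars BETWEEN 1 AND 3 → T4
review_id=511: (no match → NULL) → NULL
review_id=512: length < 999 OR stars BETWEEN 1 AND 3 → T4
review_id=513: length < 999 OR stars BETWEEN 1 AND 3 → T4

NULL, NULL, NULL, T4, T4, T4, T4, NULL, T4, T4, T4, NULL, T4, T4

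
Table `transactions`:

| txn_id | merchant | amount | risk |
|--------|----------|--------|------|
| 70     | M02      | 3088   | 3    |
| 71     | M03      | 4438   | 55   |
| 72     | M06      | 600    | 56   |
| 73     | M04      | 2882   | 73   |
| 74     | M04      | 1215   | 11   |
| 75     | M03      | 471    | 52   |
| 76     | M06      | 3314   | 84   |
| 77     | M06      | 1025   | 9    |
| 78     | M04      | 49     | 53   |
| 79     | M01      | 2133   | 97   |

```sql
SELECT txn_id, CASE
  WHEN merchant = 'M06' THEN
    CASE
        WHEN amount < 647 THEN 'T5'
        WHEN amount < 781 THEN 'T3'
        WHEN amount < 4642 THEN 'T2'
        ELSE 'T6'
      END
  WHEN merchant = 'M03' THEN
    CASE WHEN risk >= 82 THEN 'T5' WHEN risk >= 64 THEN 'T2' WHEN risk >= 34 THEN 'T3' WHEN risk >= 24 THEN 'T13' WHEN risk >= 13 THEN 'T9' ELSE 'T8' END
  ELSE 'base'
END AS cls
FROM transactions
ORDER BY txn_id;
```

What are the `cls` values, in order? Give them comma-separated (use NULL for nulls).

base, T3, T5, base, base, T3, T2, T2, base, base

txn_id=70: merchant='M02' → outer ELSE → base
txn_id=71: merchant='M03' → inner[risk >= 34] → T3
txn_id=72: merchant='M06' → inner[amount < 647] → T5
txn_id=73: merchant='M04' → outer ELSE → base
txn_id=74: merchant='M04' → outer ELSE → base
txn_id=75: merchant='M03' → inner[risk >= 34] → T3
txn_id=76: merchant='M06' → inner[amount < 4642] → T2
txn_id=77: merchant='M06' → inner[amount < 4642] → T2
txn_id=78: merchant='M04' → outer ELSE → base
txn_id=79: merchant='M01' → outer ELSE → base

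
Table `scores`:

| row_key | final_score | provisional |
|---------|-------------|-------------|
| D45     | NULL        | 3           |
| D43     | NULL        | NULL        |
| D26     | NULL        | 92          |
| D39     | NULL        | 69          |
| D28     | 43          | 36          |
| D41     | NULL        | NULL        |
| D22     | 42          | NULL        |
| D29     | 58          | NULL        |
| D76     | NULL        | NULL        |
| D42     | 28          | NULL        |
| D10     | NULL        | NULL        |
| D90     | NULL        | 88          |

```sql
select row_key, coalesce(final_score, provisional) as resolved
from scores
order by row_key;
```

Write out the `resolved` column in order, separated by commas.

NULL, 42, 92, 43, 58, 69, NULL, 28, NULL, 3, NULL, 88

row_key=D10: final_score=NULL, provisional=NULL (all NULL) → NULL
row_key=D22: final_score=42 → 42
row_key=D26: final_score=NULL, provisional=92 → 92
row_key=D28: final_score=43 → 43
row_key=D29: final_score=58 → 58
row_key=D39: final_score=NULL, provisional=69 → 69
row_key=D41: final_score=NULL, provisional=NULL (all NULL) → NULL
row_key=D42: final_score=28 → 28
row_key=D43: final_score=NULL, provisional=NULL (all NULL) → NULL
row_key=D45: final_score=NULL, provisional=3 → 3
row_key=D76: final_score=NULL, provisional=NULL (all NULL) → NULL
row_key=D90: final_score=NULL, provisional=88 → 88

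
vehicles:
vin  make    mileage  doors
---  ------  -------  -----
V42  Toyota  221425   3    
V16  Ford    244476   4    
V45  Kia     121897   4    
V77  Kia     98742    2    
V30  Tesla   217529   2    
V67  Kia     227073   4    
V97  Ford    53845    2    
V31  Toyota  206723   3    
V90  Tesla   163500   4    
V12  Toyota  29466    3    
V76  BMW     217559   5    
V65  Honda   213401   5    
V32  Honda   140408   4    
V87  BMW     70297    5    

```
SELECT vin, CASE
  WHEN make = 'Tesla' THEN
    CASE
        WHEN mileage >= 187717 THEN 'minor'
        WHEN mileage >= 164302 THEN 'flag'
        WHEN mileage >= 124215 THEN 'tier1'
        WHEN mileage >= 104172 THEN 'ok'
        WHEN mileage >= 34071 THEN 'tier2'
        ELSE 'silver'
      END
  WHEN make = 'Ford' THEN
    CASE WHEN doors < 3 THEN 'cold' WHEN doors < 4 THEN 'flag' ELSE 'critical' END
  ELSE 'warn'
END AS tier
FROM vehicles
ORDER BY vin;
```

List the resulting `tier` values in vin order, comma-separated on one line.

warn, critical, minor, warn, warn, warn, warn, warn, warn, warn, warn, warn, tier1, cold

vin=V12: make='Toyota' → outer ELSE → warn
vin=V16: make='Ford' → inner[ELSE] → critical
vin=V30: make='Tesla' → inner[mileage >= 187717] → minor
vin=V31: make='Toyota' → outer ELSE → warn
vin=V32: make='Honda' → outer ELSE → warn
vin=V42: make='Toyota' → outer ELSE → warn
vin=V45: make='Kia' → outer ELSE → warn
vin=V65: make='Honda' → outer ELSE → warn
vin=V67: make='Kia' → outer ELSE → warn
vin=V76: make='BMW' → outer ELSE → warn
vin=V77: make='Kia' → outer ELSE → warn
vin=V87: make='BMW' → outer ELSE → warn
vin=V90: make='Tesla' → inner[mileage >= 124215] → tier1
vin=V97: make='Ford' → inner[doors < 3] → cold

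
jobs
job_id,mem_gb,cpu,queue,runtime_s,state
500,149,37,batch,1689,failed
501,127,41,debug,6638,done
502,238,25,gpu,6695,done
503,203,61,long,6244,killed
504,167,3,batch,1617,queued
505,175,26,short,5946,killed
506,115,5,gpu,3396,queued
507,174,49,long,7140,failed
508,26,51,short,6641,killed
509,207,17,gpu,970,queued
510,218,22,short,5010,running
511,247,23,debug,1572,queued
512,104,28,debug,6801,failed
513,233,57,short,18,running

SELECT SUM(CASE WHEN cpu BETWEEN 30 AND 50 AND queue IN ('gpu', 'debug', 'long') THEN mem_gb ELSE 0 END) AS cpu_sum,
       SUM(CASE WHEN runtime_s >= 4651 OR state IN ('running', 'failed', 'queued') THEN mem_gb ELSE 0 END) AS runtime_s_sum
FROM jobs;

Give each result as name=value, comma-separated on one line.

cpu_sum=301, runtime_s_sum=2383

[cpu_sum: cpu BETWEEN 30 AND 50 AND queue IN ('gpu', 'debug', 'long')]
job_id=500: ✗
job_id=501: ✓ → 127
job_id=502: ✗
job_id=503: ✗
job_id=504: ✗
job_id=505: ✗
job_id=506: ✗
job_id=507: ✓ → 174
job_id=508: ✗
job_id=509: ✗
job_id=510: ✗
job_id=511: ✗
job_id=512: ✗
job_id=513: ✗
cpu_sum = 127 + 174 = 301
—
[runtime_s_sum: runtime_s >= 4651 OR state IN ('running', 'failed', 'queued')]
job_id=500: ✓ → 149
job_id=501: ✓ → 127
job_id=502: ✓ → 238
job_id=503: ✓ → 203
job_id=504: ✓ → 167
job_id=505: ✓ → 175
job_id=506: ✓ → 115
job_id=507: ✓ → 174
job_id=508: ✓ → 26
job_id=509: ✓ → 207
job_id=510: ✓ → 218
job_id=511: ✓ → 247
job_id=512: ✓ → 104
job_id=513: ✓ → 233
runtime_s_sum = 149 + 127 + 238 + 203 + 167 + 175 + 115 + 174 + 26 + 207 + 218 + 247 + 104 + 233 = 2383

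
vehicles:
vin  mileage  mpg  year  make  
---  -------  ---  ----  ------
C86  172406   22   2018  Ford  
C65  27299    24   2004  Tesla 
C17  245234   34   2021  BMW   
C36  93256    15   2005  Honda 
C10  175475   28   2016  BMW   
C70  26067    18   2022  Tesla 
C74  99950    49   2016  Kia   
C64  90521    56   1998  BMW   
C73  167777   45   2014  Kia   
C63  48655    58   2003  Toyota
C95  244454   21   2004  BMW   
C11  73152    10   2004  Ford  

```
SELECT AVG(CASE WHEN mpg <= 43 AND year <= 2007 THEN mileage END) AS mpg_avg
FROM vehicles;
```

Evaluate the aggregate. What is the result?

109540.25

vin=C86: ✗
vin=C65: ✓ → 27299
vin=C17: ✗
vin=C36: ✓ → 93256
vin=C10: ✗
vin=C70: ✗
vin=C74: ✗
vin=C64: ✗
vin=C73: ✗
vin=C63: ✗
vin=C95: ✓ → 244454
vin=C11: ✓ → 73152
mpg_avg = (27299 + 93256 + 244454 + 73152) / 4 = 109540.25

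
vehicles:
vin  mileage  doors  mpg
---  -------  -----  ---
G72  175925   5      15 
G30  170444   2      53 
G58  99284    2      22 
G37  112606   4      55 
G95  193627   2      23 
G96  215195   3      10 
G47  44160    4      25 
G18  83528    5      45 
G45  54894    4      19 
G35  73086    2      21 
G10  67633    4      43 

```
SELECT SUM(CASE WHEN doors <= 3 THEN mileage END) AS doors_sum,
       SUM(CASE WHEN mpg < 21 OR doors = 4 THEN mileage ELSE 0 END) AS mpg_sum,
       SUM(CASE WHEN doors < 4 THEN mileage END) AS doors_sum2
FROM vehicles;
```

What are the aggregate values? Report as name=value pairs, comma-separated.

[doors_sum: doors <= 3]
vin=G72: ✗
vin=G30: ✓ → 170444
vin=G58: ✓ → 99284
vin=G37: ✗
vin=G95: ✓ → 193627
vin=G96: ✓ → 215195
vin=G47: ✗
vin=G18: ✗
vin=G45: ✗
vin=G35: ✓ → 73086
vin=G10: ✗
doors_sum = 170444 + 99284 + 193627 + 215195 + 73086 = 751636
—
[mpg_sum: mpg < 21 OR doors = 4]
vin=G72: ✓ → 175925
vin=G30: ✗
vin=G58: ✗
vin=G37: ✓ → 112606
vin=G95: ✗
vin=G96: ✓ → 215195
vin=G47: ✓ → 44160
vin=G18: ✗
vin=G45: ✓ → 54894
vin=G35: ✗
vin=G10: ✓ → 67633
mpg_sum = 175925 + 112606 + 215195 + 44160 + 54894 + 67633 = 670413
—
[doors_sum2: doors < 4]
vin=G72: ✗
vin=G30: ✓ → 170444
vin=G58: ✓ → 99284
vin=G37: ✗
vin=G95: ✓ → 193627
vin=G96: ✓ → 215195
vin=G47: ✗
vin=G18: ✗
vin=G45: ✗
vin=G35: ✓ → 73086
vin=G10: ✗
doors_sum2 = 170444 + 99284 + 193627 + 215195 + 73086 = 751636

doors_sum=751636, mpg_sum=670413, doors_sum2=751636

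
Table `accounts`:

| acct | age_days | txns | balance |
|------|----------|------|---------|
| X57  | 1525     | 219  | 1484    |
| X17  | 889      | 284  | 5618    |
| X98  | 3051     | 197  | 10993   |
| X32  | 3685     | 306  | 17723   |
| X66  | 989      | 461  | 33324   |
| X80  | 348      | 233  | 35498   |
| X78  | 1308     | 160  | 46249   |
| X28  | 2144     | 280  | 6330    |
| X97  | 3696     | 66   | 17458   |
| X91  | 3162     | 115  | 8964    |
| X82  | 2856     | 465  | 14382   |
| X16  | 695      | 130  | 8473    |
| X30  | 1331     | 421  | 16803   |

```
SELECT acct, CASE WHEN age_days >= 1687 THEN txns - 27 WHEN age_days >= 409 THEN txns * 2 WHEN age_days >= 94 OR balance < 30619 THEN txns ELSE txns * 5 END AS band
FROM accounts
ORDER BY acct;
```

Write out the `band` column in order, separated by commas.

acct=X16: age_days >= 409 → 260
acct=X17: age_days >= 409 → 568
acct=X28: age_days >= 1687 → 253
acct=X30: age_days >= 409 → 842
acct=X32: age_days >= 1687 → 279
acct=X57: age_days >= 409 → 438
acct=X66: age_days >= 409 → 922
acct=X78: age_days >= 409 → 320
acct=X80: age_days >= 94 OR balance < 30619 → 233
acct=X82: age_days >= 1687 → 438
acct=X91: age_days >= 1687 → 88
acct=X97: age_days >= 1687 → 39
acct=X98: age_days >= 1687 → 170

260, 568, 253, 842, 279, 438, 922, 320, 233, 438, 88, 39, 170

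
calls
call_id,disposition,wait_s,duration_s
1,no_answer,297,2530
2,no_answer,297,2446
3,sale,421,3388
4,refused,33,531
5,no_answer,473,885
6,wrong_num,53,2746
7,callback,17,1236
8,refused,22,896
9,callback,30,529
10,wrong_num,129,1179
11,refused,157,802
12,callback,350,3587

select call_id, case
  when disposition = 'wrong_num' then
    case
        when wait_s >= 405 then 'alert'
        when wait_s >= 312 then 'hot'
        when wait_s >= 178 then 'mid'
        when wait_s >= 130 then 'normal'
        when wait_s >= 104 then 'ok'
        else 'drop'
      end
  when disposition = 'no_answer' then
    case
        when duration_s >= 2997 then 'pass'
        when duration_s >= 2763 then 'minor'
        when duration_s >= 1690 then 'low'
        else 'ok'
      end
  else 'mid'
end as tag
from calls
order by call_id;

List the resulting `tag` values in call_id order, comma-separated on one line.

call_id=1: disposition='no_answer' → inner[duration_s >= 1690] → low
call_id=2: disposition='no_answer' → inner[duration_s >= 1690] → low
call_id=3: disposition='sale' → outer ELSE → mid
call_id=4: disposition='refused' → outer ELSE → mid
call_id=5: disposition='no_answer' → inner[ELSE] → ok
call_id=6: disposition='wrong_num' → inner[ELSE] → drop
call_id=7: disposition='callback' → outer ELSE → mid
call_id=8: disposition='refused' → outer ELSE → mid
call_id=9: disposition='callback' → outer ELSE → mid
call_id=10: disposition='wrong_num' → inner[wait_s >= 104] → ok
call_id=11: disposition='refused' → outer ELSE → mid
call_id=12: disposition='callback' → outer ELSE → mid

low, low, mid, mid, ok, drop, mid, mid, mid, ok, mid, mid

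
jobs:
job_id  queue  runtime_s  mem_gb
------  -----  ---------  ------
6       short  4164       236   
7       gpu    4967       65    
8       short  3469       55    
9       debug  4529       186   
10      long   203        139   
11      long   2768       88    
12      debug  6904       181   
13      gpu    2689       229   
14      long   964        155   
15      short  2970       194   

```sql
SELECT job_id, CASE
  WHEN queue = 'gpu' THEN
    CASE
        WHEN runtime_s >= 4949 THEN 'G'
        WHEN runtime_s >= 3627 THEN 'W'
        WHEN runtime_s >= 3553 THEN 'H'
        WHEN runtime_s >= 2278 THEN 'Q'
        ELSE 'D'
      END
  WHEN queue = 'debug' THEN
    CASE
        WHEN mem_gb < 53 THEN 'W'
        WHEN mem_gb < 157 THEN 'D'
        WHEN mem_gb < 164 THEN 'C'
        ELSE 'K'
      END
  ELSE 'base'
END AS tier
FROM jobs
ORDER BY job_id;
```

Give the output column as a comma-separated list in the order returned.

job_id=6: queue='short' → outer ELSE → base
job_id=7: queue='gpu' → inner[runtime_s >= 4949] → G
job_id=8: queue='short' → outer ELSE → base
job_id=9: queue='debug' → inner[ELSE] → K
job_id=10: queue='long' → outer ELSE → base
job_id=11: queue='long' → outer ELSE → base
job_id=12: queue='debug' → inner[ELSE] → K
job_id=13: queue='gpu' → inner[runtime_s >= 2278] → Q
job_id=14: queue='long' → outer ELSE → base
job_id=15: queue='short' → outer ELSE → base

base, G, base, K, base, base, K, Q, base, base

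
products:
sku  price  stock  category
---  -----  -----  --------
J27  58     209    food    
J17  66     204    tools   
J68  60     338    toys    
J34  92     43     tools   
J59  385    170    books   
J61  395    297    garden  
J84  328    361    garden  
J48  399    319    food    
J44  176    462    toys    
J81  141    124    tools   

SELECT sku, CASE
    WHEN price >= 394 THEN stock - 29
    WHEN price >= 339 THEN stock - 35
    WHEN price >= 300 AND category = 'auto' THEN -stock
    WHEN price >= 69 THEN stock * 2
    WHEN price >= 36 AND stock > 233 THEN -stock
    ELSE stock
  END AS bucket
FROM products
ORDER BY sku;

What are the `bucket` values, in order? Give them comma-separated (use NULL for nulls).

sku=J17: ELSE → 204
sku=J27: ELSE → 209
sku=J34: price >= 69 → 86
sku=J44: price >= 69 → 924
sku=J48: price >= 394 → 290
sku=J59: price >= 339 → 135
sku=J61: price >= 394 → 268
sku=J68: price >= 36 AND stock > 233 → -338
sku=J81: price >= 69 → 248
sku=J84: price >= 69 → 722

204, 209, 86, 924, 290, 135, 268, -338, 248, 722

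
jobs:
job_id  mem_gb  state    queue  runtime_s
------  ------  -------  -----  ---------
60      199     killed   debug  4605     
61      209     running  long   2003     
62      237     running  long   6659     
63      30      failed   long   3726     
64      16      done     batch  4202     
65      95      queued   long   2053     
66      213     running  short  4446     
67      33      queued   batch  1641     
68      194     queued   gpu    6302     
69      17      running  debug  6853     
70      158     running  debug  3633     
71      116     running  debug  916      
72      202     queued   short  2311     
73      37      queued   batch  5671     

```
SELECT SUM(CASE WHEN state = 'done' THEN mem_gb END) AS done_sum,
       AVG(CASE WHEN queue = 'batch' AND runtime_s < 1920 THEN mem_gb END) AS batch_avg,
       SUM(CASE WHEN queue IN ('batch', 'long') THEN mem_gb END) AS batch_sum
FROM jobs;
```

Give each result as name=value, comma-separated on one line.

done_sum=16, batch_avg=33, batch_sum=657

[done_sum: state = 'done']
job_id=60: ✗
job_id=61: ✗
job_id=62: ✗
job_id=63: ✗
job_id=64: ✓ → 16
job_id=65: ✗
job_id=66: ✗
job_id=67: ✗
job_id=68: ✗
job_id=69: ✗
job_id=70: ✗
job_id=71: ✗
job_id=72: ✗
job_id=73: ✗
done_sum = 16
—
[batch_avg: queue = 'batch' AND runtime_s < 1920]
job_id=60: ✗
job_id=61: ✗
job_id=62: ✗
job_id=63: ✗
job_id=64: ✗
job_id=65: ✗
job_id=66: ✗
job_id=67: ✓ → 33
job_id=68: ✗
job_id=69: ✗
job_id=70: ✗
job_id=71: ✗
job_id=72: ✗
job_id=73: ✗
batch_avg = 33
—
[batch_sum: queue IN ('batch', 'long')]
job_id=60: ✗
job_id=61: ✓ → 209
job_id=62: ✓ → 237
job_id=63: ✓ → 30
job_id=64: ✓ → 16
job_id=65: ✓ → 95
job_id=66: ✗
job_id=67: ✓ → 33
job_id=68: ✗
job_id=69: ✗
job_id=70: ✗
job_id=71: ✗
job_id=72: ✗
job_id=73: ✓ → 37
batch_sum = 209 + 237 + 30 + 16 + 95 + 33 + 37 = 657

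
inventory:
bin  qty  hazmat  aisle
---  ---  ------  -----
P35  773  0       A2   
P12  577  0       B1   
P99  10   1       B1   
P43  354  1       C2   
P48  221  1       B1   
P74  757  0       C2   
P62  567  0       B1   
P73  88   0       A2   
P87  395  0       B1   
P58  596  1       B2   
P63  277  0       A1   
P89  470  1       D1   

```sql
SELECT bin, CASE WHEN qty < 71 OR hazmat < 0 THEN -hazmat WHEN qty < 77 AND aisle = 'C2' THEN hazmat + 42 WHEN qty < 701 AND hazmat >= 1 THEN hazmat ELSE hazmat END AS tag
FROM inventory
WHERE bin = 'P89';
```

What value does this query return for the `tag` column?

1

bin = P89: qty=470, hazmat=1, aisle=D1.
qty < 71 OR hazmat < 0 → false
qty < 77 AND aisle = 'C2' → false
qty < 701 AND hazmat >= 1 → true → 1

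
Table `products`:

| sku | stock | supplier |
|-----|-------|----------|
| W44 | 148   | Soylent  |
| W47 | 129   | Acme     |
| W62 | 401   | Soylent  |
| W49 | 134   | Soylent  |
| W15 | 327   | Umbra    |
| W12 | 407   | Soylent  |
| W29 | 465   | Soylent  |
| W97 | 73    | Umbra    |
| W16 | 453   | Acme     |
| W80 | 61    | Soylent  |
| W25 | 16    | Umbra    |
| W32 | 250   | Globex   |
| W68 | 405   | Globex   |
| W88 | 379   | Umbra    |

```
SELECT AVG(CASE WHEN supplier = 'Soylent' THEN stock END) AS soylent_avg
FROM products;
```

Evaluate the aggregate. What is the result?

269.3333333333

sku=W44: ✓ → 148
sku=W47: ✗
sku=W62: ✓ → 401
sku=W49: ✓ → 134
sku=W15: ✗
sku=W12: ✓ → 407
sku=W29: ✓ → 465
sku=W97: ✗
sku=W16: ✗
sku=W80: ✓ → 61
sku=W25: ✗
sku=W32: ✗
sku=W68: ✗
sku=W88: ✗
soylent_avg = (148 + 401 + 134 + 407 + 465 + 61) / 6 = 269.3333333333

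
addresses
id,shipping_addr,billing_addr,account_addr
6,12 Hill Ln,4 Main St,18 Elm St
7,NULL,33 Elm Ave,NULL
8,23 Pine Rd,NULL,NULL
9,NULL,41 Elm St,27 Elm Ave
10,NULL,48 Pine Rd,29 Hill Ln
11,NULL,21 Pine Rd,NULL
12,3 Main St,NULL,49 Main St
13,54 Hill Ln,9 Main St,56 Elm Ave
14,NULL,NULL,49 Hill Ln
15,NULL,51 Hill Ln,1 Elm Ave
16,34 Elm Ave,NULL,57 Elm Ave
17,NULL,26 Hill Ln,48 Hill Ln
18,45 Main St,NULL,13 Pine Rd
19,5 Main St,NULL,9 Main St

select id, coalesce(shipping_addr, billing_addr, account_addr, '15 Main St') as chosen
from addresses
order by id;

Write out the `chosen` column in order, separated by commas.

id=6: shipping_addr=12 Hill Ln → 12 Hill Ln
id=7: shipping_addr=NULL, billing_addr=33 Elm Ave → 33 Elm Ave
id=8: shipping_addr=23 Pine Rd → 23 Pine Rd
id=9: shipping_addr=NULL, billing_addr=41 Elm St → 41 Elm St
id=10: shipping_addr=NULL, billing_addr=48 Pine Rd → 48 Pine Rd
id=11: shipping_addr=NULL, billing_addr=21 Pine Rd → 21 Pine Rd
id=12: shipping_addr=3 Main St → 3 Main St
id=13: shipping_addr=54 Hill Ln → 54 Hill Ln
id=14: shipping_addr=NULL, billing_addr=NULL, account_addr=49 Hill Ln → 49 Hill Ln
id=15: shipping_addr=NULL, billing_addr=51 Hill Ln → 51 Hill Ln
id=16: shipping_addr=34 Elm Ave → 34 Elm Ave
id=17: shipping_addr=NULL, billing_addr=26 Hill Ln → 26 Hill Ln
id=18: shipping_addr=45 Main St → 45 Main St
id=19: shipping_addr=5 Main St → 5 Main St

12 Hill Ln, 33 Elm Ave, 23 Pine Rd, 41 Elm St, 48 Pine Rd, 21 Pine Rd, 3 Main St, 54 Hill Ln, 49 Hill Ln, 51 Hill Ln, 34 Elm Ave, 26 Hill Ln, 45 Main St, 5 Main St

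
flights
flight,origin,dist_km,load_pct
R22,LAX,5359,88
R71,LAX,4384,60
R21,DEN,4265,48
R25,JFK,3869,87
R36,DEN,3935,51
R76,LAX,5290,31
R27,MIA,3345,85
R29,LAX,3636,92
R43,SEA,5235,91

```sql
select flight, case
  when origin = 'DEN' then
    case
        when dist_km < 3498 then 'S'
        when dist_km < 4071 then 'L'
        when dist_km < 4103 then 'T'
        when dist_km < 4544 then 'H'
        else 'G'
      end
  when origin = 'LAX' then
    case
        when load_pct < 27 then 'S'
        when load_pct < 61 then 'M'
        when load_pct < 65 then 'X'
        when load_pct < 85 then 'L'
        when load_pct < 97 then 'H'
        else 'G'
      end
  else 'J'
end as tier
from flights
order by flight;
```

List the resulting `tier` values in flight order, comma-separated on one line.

H, H, J, J, H, L, J, M, M

flight=R21: origin='DEN' → inner[dist_km < 4544] → H
flight=R22: origin='LAX' → inner[load_pct < 97] → H
flight=R25: origin='JFK' → outer ELSE → J
flight=R27: origin='MIA' → outer ELSE → J
flight=R29: origin='LAX' → inner[load_pct < 97] → H
flight=R36: origin='DEN' → inner[dist_km < 4071] → L
flight=R43: origin='SEA' → outer ELSE → J
flight=R71: origin='LAX' → inner[load_pct < 61] → M
flight=R76: origin='LAX' → inner[load_pct < 61] → M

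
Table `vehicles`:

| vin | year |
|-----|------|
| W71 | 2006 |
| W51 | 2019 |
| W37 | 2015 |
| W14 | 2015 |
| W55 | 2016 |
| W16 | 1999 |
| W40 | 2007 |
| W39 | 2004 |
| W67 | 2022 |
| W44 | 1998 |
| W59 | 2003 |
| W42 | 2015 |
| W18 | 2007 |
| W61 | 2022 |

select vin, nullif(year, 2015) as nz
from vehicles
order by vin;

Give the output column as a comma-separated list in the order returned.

NULL, 1999, 2007, NULL, 2004, 2007, NULL, 1998, 2019, 2016, 2003, 2022, 2022, 2006

vin=W14: year=2015 vs 2015: equal → NULL
vin=W16: year=1999 vs 2015: differ → 1999
vin=W18: year=2007 vs 2015: differ → 2007
vin=W37: year=2015 vs 2015: equal → NULL
vin=W39: year=2004 vs 2015: differ → 2004
vin=W40: year=2007 vs 2015: differ → 2007
vin=W42: year=2015 vs 2015: equal → NULL
vin=W44: year=1998 vs 2015: differ → 1998
vin=W51: year=2019 vs 2015: differ → 2019
vin=W55: year=2016 vs 2015: differ → 2016
vin=W59: year=2003 vs 2015: differ → 2003
vin=W61: year=2022 vs 2015: differ → 2022
vin=W67: year=2022 vs 2015: differ → 2022
vin=W71: year=2006 vs 2015: differ → 2006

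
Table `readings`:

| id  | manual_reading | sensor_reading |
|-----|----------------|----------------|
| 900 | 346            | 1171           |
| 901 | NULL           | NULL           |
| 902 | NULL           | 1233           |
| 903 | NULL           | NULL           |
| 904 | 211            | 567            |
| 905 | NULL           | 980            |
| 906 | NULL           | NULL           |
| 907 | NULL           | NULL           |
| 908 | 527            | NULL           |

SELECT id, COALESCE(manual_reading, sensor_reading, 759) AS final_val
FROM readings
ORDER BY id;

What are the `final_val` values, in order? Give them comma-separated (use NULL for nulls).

346, 759, 1233, 759, 211, 980, 759, 759, 527

id=900: manual_reading=346 → 346
id=901: manual_reading=NULL, sensor_reading=NULL, → literal 759 → 759
id=902: manual_reading=NULL, sensor_reading=1233 → 1233
id=903: manual_reading=NULL, sensor_reading=NULL, → literal 759 → 759
id=904: manual_reading=211 → 211
id=905: manual_reading=NULL, sensor_reading=980 → 980
id=906: manual_reading=NULL, sensor_reading=NULL, → literal 759 → 759
id=907: manual_reading=NULL, sensor_reading=NULL, → literal 759 → 759
id=908: manual_reading=527 → 527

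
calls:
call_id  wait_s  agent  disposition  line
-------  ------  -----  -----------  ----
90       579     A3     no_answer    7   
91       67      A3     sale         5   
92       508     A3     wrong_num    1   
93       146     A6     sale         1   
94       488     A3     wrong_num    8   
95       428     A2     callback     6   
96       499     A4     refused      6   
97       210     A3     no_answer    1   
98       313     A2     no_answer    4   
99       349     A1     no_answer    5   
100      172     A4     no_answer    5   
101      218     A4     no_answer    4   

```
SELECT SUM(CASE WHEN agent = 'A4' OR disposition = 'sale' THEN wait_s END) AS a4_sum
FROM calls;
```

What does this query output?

call_id=90: ✗
call_id=91: ✓ → 67
call_id=92: ✗
call_id=93: ✓ → 146
call_id=94: ✗
call_id=95: ✗
call_id=96: ✓ → 499
call_id=97: ✗
call_id=98: ✗
call_id=99: ✗
call_id=100: ✓ → 172
call_id=101: ✓ → 218
a4_sum = 67 + 146 + 499 + 172 + 218 = 1102

1102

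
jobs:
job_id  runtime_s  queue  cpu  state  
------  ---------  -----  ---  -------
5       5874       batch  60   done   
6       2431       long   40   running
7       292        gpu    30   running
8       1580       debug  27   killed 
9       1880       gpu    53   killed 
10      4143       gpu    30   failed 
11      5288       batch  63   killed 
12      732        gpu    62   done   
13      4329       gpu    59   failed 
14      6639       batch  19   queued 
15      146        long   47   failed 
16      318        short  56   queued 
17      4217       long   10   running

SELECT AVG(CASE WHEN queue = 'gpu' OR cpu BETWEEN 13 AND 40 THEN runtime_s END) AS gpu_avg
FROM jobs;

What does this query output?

2753.25

job_id=5: ✗
job_id=6: ✓ → 2431
job_id=7: ✓ → 292
job_id=8: ✓ → 1580
job_id=9: ✓ → 1880
job_id=10: ✓ → 4143
job_id=11: ✗
job_id=12: ✓ → 732
job_id=13: ✓ → 4329
job_id=14: ✓ → 6639
job_id=15: ✗
job_id=16: ✗
job_id=17: ✗
gpu_avg = (2431 + 292 + 1580 + 1880 + 4143 + 732 + 4329 + 6639) / 8 = 2753.25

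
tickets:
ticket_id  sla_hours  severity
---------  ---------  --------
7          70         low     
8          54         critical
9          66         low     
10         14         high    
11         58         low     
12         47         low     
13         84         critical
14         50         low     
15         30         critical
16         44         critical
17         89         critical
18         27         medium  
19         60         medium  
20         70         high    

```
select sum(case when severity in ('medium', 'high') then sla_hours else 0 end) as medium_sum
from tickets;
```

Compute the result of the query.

171

ticket_id=7: ✗
ticket_id=8: ✗
ticket_id=9: ✗
ticket_id=10: ✓ → 14
ticket_id=11: ✗
ticket_id=12: ✗
ticket_id=13: ✗
ticket_id=14: ✗
ticket_id=15: ✗
ticket_id=16: ✗
ticket_id=17: ✗
ticket_id=18: ✓ → 27
ticket_id=19: ✓ → 60
ticket_id=20: ✓ → 70
medium_sum = 14 + 27 + 60 + 70 = 171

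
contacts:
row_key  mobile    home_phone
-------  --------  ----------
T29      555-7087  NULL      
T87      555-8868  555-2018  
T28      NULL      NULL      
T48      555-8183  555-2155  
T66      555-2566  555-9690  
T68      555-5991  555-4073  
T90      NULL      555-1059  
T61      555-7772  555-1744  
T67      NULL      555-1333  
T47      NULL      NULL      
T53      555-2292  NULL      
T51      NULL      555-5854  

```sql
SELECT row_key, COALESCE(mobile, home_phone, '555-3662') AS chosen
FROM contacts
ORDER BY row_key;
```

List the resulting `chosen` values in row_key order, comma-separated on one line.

row_key=T28: mobile=NULL, home_phone=NULL, → literal 555-3662 → 555-3662
row_key=T29: mobile=555-7087 → 555-7087
row_key=T47: mobile=NULL, home_phone=NULL, → literal 555-3662 → 555-3662
row_key=T48: mobile=555-8183 → 555-8183
row_key=T51: mobile=NULL, home_phone=555-5854 → 555-5854
row_key=T53: mobile=555-2292 → 555-2292
row_key=T61: mobile=555-7772 → 555-7772
row_key=T66: mobile=555-2566 → 555-2566
row_key=T67: mobile=NULL, home_phone=555-1333 → 555-1333
row_key=T68: mobile=555-5991 → 555-5991
row_key=T87: mobile=555-8868 → 555-8868
row_key=T90: mobile=NULL, home_phone=555-1059 → 555-1059

555-3662, 555-7087, 555-3662, 555-8183, 555-5854, 555-2292, 555-7772, 555-2566, 555-1333, 555-5991, 555-8868, 555-1059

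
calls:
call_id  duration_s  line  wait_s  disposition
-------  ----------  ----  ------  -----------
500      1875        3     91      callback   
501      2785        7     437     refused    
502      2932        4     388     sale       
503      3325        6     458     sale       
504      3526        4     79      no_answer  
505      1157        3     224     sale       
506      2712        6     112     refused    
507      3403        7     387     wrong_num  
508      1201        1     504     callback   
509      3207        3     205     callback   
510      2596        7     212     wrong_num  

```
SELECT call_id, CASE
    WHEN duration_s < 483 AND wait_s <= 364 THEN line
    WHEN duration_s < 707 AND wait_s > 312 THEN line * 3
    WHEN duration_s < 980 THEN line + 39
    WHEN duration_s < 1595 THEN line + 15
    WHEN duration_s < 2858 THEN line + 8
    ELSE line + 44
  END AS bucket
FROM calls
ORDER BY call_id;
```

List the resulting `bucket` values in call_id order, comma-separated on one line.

call_id=500: duration_s < 2858 → 11
call_id=501: duration_s < 2858 → 15
call_id=502: ELSE → 48
call_id=503: ELSE → 50
call_id=504: ELSE → 48
call_id=505: duration_s < 1595 → 18
call_id=506: duration_s < 2858 → 14
call_id=507: ELSE → 51
call_id=508: duration_s < 1595 → 16
call_id=509: ELSE → 47
call_id=510: duration_s < 2858 → 15

11, 15, 48, 50, 48, 18, 14, 51, 16, 47, 15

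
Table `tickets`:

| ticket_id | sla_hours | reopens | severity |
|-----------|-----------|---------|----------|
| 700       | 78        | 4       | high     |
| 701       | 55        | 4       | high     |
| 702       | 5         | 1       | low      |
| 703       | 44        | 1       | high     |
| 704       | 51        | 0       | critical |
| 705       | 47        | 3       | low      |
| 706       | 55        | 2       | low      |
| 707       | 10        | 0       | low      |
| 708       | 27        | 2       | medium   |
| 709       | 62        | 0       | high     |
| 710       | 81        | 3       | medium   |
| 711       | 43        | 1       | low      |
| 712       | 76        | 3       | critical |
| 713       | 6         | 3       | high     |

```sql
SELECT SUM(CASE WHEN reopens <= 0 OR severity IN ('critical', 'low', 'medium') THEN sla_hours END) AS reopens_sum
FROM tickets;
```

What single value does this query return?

ticket_id=700: ✗
ticket_id=701: ✗
ticket_id=702: ✓ → 5
ticket_id=703: ✗
ticket_id=704: ✓ → 51
ticket_id=705: ✓ → 47
ticket_id=706: ✓ → 55
ticket_id=707: ✓ → 10
ticket_id=708: ✓ → 27
ticket_id=709: ✓ → 62
ticket_id=710: ✓ → 81
ticket_id=711: ✓ → 43
ticket_id=712: ✓ → 76
ticket_id=713: ✗
reopens_sum = 5 + 51 + 47 + 55 + 10 + 27 + 62 + 81 + 43 + 76 = 457

457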